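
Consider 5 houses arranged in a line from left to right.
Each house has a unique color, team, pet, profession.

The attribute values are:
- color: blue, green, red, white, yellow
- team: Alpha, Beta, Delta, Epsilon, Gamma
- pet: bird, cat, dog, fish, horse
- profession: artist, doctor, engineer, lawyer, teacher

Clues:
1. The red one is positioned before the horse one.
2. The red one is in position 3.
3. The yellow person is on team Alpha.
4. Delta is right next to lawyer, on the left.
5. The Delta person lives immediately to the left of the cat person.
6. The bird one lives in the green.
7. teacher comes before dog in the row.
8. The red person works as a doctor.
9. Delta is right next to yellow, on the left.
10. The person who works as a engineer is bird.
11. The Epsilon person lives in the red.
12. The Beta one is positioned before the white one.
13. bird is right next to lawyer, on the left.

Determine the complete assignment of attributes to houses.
Solution:

House | Color | Team | Pet | Profession
---------------------------------------
  1   | green | Delta | bird | engineer
  2   | yellow | Alpha | cat | lawyer
  3   | red | Epsilon | fish | doctor
  4   | blue | Beta | horse | teacher
  5   | white | Gamma | dog | artist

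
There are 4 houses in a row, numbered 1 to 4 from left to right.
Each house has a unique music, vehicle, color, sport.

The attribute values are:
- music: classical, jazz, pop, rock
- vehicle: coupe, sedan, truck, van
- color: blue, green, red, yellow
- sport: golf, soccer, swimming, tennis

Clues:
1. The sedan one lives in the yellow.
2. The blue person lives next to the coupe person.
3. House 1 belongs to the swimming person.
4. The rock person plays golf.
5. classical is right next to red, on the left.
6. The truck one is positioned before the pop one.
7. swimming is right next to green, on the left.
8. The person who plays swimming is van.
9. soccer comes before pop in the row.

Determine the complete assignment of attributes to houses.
Solution:

House | Music | Vehicle | Color | Sport
---------------------------------------
  1   | jazz | van | blue | swimming
  2   | classical | coupe | green | soccer
  3   | rock | truck | red | golf
  4   | pop | sedan | yellow | tennis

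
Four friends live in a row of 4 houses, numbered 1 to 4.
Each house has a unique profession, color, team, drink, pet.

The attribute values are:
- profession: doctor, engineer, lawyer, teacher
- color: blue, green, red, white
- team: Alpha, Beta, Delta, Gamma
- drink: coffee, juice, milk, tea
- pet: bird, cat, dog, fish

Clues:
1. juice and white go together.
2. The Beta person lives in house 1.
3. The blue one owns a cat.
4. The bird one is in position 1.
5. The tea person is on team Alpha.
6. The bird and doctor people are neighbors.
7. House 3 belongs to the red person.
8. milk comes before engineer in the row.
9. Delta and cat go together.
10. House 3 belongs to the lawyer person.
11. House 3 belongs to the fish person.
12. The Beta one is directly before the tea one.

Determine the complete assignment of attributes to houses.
Solution:

House | Profession | Color | Team | Drink | Pet
-----------------------------------------------
  1   | teacher | white | Beta | juice | bird
  2   | doctor | green | Alpha | tea | dog
  3   | lawyer | red | Gamma | milk | fish
  4   | engineer | blue | Delta | coffee | cat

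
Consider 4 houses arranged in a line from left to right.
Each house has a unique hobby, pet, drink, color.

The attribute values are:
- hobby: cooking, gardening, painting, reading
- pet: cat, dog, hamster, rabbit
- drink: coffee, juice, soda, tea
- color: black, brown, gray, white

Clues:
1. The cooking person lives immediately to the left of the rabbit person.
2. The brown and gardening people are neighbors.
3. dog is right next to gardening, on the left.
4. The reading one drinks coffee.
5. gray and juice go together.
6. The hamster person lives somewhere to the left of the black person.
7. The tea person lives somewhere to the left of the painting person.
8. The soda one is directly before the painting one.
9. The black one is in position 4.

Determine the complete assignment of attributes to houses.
Solution:

House | Hobby | Pet | Drink | Color
-----------------------------------
  1   | cooking | dog | tea | brown
  2   | gardening | rabbit | soda | white
  3   | painting | hamster | juice | gray
  4   | reading | cat | coffee | black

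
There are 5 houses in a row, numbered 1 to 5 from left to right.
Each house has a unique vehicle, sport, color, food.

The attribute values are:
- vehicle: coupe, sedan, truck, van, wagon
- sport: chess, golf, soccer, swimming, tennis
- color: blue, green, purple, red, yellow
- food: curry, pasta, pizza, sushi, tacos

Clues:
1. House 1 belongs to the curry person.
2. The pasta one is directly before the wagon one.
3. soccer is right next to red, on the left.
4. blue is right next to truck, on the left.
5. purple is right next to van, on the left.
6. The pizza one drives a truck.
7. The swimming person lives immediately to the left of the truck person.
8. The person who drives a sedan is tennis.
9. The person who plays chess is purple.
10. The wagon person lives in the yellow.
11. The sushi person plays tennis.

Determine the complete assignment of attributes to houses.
Solution:

House | Vehicle | Sport | Color | Food
--------------------------------------
  1   | coupe | swimming | blue | curry
  2   | truck | chess | purple | pizza
  3   | van | golf | green | pasta
  4   | wagon | soccer | yellow | tacos
  5   | sedan | tennis | red | sushi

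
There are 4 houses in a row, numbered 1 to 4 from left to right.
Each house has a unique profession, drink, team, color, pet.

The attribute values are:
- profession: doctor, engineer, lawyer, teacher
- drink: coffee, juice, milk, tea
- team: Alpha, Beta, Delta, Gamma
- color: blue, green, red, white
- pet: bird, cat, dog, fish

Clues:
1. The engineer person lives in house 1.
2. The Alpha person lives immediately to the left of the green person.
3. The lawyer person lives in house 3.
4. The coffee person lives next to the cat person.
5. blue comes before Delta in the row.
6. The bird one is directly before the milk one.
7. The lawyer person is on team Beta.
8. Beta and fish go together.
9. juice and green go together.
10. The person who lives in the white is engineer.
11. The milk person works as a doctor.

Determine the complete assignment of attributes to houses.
Solution:

House | Profession | Drink | Team | Color | Pet
-----------------------------------------------
  1   | engineer | coffee | Gamma | white | bird
  2   | doctor | milk | Alpha | blue | cat
  3   | lawyer | juice | Beta | green | fish
  4   | teacher | tea | Delta | red | dog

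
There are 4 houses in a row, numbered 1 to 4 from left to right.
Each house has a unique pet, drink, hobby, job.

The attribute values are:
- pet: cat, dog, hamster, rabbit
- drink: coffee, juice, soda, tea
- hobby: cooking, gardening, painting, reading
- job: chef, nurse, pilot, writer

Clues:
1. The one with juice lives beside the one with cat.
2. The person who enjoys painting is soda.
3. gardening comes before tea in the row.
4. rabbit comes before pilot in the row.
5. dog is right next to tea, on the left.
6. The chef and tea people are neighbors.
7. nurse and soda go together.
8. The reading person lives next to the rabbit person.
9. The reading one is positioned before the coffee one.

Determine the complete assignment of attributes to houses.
Solution:

House | Pet | Drink | Hobby | Job
---------------------------------
  1   | dog | juice | gardening | chef
  2   | cat | tea | reading | writer
  3   | rabbit | soda | painting | nurse
  4   | hamster | coffee | cooking | pilot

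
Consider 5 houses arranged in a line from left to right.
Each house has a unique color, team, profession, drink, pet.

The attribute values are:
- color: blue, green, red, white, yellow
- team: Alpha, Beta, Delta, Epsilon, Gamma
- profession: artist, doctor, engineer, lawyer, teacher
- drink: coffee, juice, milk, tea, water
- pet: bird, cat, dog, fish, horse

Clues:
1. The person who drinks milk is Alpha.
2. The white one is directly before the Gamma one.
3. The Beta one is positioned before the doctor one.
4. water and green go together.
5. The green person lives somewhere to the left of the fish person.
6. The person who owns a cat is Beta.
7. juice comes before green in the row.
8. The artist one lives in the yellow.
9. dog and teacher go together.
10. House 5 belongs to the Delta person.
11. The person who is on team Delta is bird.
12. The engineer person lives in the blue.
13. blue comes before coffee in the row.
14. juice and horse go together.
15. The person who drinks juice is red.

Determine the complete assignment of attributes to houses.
Solution:

House | Color | Team | Profession | Drink | Pet
-----------------------------------------------
  1   | white | Beta | lawyer | tea | cat
  2   | red | Gamma | doctor | juice | horse
  3   | green | Epsilon | teacher | water | dog
  4   | blue | Alpha | engineer | milk | fish
  5   | yellow | Delta | artist | coffee | bird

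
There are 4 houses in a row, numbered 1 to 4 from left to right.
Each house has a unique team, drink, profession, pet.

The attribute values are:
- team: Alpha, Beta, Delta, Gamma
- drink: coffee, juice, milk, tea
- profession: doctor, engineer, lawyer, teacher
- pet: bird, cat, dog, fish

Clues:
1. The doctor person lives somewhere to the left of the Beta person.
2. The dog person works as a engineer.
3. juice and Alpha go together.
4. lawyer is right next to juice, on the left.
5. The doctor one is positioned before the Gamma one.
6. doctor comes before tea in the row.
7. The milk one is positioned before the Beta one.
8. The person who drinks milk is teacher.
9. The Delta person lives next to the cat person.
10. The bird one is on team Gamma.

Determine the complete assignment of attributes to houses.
Solution:

House | Team | Drink | Profession | Pet
---------------------------------------
  1   | Delta | coffee | lawyer | fish
  2   | Alpha | juice | doctor | cat
  3   | Gamma | milk | teacher | bird
  4   | Beta | tea | engineer | dog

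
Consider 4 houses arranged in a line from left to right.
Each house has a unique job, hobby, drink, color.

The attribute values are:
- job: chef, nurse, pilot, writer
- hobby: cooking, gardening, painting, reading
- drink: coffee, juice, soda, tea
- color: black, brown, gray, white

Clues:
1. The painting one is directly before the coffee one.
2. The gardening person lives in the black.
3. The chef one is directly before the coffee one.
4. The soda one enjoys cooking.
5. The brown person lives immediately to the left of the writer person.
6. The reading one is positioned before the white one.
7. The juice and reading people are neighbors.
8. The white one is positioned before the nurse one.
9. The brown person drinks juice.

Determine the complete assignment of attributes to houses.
Solution:

House | Job | Hobby | Drink | Color
-----------------------------------
  1   | chef | painting | juice | brown
  2   | writer | reading | coffee | gray
  3   | pilot | cooking | soda | white
  4   | nurse | gardening | tea | black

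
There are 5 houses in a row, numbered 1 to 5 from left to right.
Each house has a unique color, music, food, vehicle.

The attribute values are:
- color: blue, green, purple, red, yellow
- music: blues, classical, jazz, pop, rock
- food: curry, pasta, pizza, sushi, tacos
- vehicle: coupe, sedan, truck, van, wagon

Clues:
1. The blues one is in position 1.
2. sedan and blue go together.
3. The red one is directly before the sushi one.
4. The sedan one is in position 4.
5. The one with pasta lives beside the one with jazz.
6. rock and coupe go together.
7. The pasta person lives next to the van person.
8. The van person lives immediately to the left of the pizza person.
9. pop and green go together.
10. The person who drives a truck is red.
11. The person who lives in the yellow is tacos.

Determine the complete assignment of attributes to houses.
Solution:

House | Color | Music | Food | Vehicle
--------------------------------------
  1   | red | blues | pasta | truck
  2   | purple | jazz | sushi | van
  3   | green | pop | pizza | wagon
  4   | blue | classical | curry | sedan
  5   | yellow | rock | tacos | coupe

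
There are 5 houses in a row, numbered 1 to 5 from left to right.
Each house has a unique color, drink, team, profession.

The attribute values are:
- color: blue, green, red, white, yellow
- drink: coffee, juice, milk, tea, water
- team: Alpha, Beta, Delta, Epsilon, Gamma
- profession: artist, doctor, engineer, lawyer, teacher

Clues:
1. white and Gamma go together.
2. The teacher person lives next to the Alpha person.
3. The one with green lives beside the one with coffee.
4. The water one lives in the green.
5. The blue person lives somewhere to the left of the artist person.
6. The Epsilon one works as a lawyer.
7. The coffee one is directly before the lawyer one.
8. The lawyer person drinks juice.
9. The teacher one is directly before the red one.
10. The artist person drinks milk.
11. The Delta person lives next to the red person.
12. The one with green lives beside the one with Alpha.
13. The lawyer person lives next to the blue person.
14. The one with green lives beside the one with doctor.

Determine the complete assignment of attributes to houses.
Solution:

House | Color | Drink | Team | Profession
-----------------------------------------
  1   | green | water | Delta | teacher
  2   | red | coffee | Alpha | doctor
  3   | yellow | juice | Epsilon | lawyer
  4   | blue | tea | Beta | engineer
  5   | white | milk | Gamma | artist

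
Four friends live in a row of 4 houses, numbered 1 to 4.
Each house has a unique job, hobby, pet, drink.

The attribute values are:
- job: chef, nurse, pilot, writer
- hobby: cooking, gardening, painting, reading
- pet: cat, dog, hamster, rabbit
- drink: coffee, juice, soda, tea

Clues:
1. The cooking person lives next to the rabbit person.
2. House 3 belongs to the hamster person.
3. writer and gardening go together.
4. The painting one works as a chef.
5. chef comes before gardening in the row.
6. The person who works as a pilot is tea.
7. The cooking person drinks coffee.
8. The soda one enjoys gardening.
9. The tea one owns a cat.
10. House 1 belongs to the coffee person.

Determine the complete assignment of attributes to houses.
Solution:

House | Job | Hobby | Pet | Drink
---------------------------------
  1   | nurse | cooking | dog | coffee
  2   | chef | painting | rabbit | juice
  3   | writer | gardening | hamster | soda
  4   | pilot | reading | cat | tea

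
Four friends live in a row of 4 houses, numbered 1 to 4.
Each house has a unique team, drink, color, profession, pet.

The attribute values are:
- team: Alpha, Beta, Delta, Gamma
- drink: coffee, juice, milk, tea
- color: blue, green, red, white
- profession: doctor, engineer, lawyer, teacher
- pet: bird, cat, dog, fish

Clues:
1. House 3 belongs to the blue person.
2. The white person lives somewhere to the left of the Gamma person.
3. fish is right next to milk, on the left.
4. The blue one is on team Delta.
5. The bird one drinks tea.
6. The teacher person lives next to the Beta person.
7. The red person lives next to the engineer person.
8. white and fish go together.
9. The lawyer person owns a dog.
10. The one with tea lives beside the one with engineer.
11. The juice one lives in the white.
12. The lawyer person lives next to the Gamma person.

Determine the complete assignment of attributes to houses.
Solution:

House | Team | Drink | Color | Profession | Pet
-----------------------------------------------
  1   | Alpha | tea | red | teacher | bird
  2   | Beta | juice | white | engineer | fish
  3   | Delta | milk | blue | lawyer | dog
  4   | Gamma | coffee | green | doctor | cat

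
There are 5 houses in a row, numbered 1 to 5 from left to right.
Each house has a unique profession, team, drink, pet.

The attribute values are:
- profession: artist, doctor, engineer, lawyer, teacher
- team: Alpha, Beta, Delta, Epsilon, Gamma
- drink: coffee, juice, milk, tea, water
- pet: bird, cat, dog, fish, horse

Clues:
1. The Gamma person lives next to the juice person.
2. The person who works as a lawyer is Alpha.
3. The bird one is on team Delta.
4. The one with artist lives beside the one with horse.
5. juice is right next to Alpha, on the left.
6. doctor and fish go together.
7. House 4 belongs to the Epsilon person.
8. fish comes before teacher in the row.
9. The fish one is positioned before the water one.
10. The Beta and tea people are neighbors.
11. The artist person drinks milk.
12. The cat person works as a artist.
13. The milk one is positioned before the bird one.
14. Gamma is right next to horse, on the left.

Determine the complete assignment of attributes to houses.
Solution:

House | Profession | Team | Drink | Pet
---------------------------------------
  1   | artist | Gamma | milk | cat
  2   | engineer | Beta | juice | horse
  3   | lawyer | Alpha | tea | dog
  4   | doctor | Epsilon | coffee | fish
  5   | teacher | Delta | water | bird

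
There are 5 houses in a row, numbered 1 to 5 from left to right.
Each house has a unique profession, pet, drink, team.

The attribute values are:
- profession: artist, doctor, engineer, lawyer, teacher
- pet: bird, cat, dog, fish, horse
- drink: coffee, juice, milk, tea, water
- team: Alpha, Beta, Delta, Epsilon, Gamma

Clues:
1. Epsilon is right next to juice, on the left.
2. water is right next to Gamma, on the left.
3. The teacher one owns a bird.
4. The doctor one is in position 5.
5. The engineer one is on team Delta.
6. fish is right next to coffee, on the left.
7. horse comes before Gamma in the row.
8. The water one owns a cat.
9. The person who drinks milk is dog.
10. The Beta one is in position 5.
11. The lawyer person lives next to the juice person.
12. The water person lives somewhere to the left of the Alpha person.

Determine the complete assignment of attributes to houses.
Solution:

House | Profession | Pet | Drink | Team
---------------------------------------
  1   | engineer | horse | tea | Delta
  2   | lawyer | cat | water | Epsilon
  3   | artist | fish | juice | Gamma
  4   | teacher | bird | coffee | Alpha
  5   | doctor | dog | milk | Beta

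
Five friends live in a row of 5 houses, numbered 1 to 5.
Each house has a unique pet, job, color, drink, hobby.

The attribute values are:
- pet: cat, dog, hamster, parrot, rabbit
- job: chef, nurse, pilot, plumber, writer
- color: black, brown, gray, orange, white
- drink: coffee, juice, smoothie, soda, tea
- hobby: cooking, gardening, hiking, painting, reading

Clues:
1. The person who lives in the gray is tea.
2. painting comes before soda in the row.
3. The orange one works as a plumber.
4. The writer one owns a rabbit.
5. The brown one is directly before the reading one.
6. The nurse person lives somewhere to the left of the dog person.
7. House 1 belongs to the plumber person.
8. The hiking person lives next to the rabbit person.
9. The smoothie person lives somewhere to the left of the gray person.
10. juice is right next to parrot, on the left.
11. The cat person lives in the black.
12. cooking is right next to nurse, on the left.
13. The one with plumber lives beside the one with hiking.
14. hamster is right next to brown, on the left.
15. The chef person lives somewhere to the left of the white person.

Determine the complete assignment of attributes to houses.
Solution:

House | Pet | Job | Color | Drink | Hobby
-----------------------------------------
  1   | hamster | plumber | orange | juice | cooking
  2   | parrot | nurse | brown | smoothie | hiking
  3   | rabbit | writer | gray | tea | reading
  4   | cat | chef | black | coffee | painting
  5   | dog | pilot | white | soda | gardening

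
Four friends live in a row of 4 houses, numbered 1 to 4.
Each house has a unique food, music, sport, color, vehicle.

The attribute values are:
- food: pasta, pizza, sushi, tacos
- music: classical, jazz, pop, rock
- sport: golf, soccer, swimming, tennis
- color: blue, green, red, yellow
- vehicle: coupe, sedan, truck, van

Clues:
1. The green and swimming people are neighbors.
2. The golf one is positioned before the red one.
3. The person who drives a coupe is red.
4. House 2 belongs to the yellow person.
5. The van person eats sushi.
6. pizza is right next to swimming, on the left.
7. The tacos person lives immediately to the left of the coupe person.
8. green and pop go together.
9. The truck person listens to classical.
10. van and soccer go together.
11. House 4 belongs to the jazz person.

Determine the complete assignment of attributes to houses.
Solution:

House | Food | Music | Sport | Color | Vehicle
----------------------------------------------
  1   | pizza | pop | golf | green | sedan
  2   | tacos | classical | swimming | yellow | truck
  3   | pasta | rock | tennis | red | coupe
  4   | sushi | jazz | soccer | blue | van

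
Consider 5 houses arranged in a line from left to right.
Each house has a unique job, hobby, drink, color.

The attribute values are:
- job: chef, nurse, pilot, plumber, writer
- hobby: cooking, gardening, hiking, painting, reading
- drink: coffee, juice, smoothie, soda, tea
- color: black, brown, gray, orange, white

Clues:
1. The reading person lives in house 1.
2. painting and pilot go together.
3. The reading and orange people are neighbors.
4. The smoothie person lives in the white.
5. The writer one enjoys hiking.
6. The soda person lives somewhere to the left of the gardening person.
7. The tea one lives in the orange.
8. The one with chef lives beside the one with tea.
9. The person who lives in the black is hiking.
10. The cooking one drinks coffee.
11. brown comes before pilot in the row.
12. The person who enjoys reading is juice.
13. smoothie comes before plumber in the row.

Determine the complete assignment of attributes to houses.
Solution:

House | Job | Hobby | Drink | Color
-----------------------------------
  1   | chef | reading | juice | brown
  2   | pilot | painting | tea | orange
  3   | writer | hiking | soda | black
  4   | nurse | gardening | smoothie | white
  5   | plumber | cooking | coffee | gray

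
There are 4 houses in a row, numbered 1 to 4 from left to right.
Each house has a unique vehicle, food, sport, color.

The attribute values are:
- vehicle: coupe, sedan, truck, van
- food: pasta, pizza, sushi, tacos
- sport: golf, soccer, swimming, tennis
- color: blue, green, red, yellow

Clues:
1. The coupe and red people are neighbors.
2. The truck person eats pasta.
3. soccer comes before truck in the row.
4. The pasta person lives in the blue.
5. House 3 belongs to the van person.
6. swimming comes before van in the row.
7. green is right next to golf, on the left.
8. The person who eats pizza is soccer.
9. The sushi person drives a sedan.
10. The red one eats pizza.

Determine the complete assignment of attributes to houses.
Solution:

House | Vehicle | Food | Sport | Color
--------------------------------------
  1   | sedan | sushi | swimming | green
  2   | coupe | tacos | golf | yellow
  3   | van | pizza | soccer | red
  4   | truck | pasta | tennis | blue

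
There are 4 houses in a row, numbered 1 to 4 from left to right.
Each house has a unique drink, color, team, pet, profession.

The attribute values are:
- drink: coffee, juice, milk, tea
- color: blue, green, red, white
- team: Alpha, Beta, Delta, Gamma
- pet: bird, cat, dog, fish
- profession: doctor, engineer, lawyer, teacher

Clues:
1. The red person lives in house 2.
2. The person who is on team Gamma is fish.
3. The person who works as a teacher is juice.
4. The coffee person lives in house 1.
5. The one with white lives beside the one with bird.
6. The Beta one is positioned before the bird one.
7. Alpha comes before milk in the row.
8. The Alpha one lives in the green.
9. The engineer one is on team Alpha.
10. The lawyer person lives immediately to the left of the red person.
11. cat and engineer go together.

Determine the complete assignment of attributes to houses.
Solution:

House | Drink | Color | Team | Pet | Profession
-----------------------------------------------
  1   | coffee | white | Beta | dog | lawyer
  2   | juice | red | Delta | bird | teacher
  3   | tea | green | Alpha | cat | engineer
  4   | milk | blue | Gamma | fish | doctor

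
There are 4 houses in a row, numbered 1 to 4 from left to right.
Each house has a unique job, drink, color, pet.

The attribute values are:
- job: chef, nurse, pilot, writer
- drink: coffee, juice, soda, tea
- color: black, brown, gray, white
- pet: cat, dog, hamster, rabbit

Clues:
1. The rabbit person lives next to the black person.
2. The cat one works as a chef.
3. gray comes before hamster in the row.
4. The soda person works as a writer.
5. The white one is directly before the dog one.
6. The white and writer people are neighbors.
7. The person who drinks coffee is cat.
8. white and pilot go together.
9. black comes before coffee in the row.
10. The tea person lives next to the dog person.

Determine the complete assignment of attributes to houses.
Solution:

House | Job | Drink | Color | Pet
---------------------------------
  1   | pilot | tea | white | rabbit
  2   | writer | soda | black | dog
  3   | chef | coffee | gray | cat
  4   | nurse | juice | brown | hamster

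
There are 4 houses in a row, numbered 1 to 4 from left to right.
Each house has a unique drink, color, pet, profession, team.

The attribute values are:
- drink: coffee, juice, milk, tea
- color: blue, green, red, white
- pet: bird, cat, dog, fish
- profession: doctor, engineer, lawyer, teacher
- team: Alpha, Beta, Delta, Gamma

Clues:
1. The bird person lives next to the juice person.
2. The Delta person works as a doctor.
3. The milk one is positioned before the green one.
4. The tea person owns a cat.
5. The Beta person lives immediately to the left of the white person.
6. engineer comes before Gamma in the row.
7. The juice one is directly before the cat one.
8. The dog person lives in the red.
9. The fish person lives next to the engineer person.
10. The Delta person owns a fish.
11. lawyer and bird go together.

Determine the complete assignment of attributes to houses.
Solution:

House | Drink | Color | Pet | Profession | Team
-----------------------------------------------
  1   | milk | blue | bird | lawyer | Beta
  2   | juice | white | fish | doctor | Delta
  3   | tea | green | cat | engineer | Alpha
  4   | coffee | red | dog | teacher | Gamma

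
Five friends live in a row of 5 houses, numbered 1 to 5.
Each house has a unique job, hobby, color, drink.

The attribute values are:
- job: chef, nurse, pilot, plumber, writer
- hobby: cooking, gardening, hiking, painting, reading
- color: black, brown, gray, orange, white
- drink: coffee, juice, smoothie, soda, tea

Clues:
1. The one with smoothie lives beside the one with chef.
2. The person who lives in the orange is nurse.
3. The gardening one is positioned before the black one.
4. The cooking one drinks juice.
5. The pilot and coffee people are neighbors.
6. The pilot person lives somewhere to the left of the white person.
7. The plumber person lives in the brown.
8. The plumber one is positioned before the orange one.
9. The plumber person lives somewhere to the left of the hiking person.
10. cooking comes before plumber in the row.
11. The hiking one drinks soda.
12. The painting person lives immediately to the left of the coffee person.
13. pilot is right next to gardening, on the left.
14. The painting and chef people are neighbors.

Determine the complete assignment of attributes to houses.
Solution:

House | Job | Hobby | Color | Drink
-----------------------------------
  1   | pilot | painting | gray | smoothie
  2   | chef | gardening | white | coffee
  3   | writer | cooking | black | juice
  4   | plumber | reading | brown | tea
  5   | nurse | hiking | orange | soda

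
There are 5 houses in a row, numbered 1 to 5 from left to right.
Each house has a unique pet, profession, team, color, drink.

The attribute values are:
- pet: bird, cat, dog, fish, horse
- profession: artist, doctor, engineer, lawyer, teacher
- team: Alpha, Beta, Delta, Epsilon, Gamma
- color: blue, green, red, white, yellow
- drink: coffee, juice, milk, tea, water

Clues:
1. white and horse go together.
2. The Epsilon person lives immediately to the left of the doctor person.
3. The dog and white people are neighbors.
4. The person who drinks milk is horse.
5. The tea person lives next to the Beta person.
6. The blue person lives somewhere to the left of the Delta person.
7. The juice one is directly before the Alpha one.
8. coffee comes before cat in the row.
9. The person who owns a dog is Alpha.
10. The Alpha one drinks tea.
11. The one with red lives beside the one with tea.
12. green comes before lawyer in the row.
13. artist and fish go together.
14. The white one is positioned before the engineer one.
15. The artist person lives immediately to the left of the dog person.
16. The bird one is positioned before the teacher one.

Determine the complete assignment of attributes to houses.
Solution:

House | Pet | Profession | Team | Color | Drink
-----------------------------------------------
  1   | fish | artist | Epsilon | red | juice
  2   | dog | doctor | Alpha | green | tea
  3   | horse | lawyer | Beta | white | milk
  4   | bird | engineer | Gamma | blue | coffee
  5   | cat | teacher | Delta | yellow | water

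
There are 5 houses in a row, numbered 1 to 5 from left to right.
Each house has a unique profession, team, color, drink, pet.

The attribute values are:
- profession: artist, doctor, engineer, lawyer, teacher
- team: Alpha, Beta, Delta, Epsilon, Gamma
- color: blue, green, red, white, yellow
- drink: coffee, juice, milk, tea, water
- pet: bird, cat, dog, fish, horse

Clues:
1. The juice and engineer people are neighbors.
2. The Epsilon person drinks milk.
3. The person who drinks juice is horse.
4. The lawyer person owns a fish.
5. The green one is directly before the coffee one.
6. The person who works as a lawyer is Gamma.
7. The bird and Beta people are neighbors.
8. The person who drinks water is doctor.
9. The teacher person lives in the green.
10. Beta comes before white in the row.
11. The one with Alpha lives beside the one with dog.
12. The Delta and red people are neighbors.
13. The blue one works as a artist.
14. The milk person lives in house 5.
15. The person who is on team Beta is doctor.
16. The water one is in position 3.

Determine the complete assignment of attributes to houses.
Solution:

House | Profession | Team | Color | Drink | Pet
-----------------------------------------------
  1   | teacher | Delta | green | juice | horse
  2   | engineer | Alpha | red | coffee | bird
  3   | doctor | Beta | yellow | water | dog
  4   | lawyer | Gamma | white | tea | fish
  5   | artist | Epsilon | blue | milk | cat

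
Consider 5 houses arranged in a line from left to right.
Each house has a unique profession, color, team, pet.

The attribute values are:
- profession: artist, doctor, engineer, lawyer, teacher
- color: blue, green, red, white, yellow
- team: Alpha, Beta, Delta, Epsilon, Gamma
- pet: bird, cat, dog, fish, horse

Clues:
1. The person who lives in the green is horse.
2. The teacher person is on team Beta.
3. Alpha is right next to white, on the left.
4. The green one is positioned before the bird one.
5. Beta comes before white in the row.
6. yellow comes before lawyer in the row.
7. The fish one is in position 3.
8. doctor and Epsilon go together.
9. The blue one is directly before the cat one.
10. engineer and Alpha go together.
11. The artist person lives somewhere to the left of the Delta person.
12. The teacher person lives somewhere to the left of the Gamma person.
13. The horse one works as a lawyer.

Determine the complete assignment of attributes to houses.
Solution:

House | Profession | Color | Team | Pet
---------------------------------------
  1   | teacher | blue | Beta | dog
  2   | engineer | yellow | Alpha | cat
  3   | artist | white | Gamma | fish
  4   | lawyer | green | Delta | horse
  5   | doctor | red | Epsilon | bird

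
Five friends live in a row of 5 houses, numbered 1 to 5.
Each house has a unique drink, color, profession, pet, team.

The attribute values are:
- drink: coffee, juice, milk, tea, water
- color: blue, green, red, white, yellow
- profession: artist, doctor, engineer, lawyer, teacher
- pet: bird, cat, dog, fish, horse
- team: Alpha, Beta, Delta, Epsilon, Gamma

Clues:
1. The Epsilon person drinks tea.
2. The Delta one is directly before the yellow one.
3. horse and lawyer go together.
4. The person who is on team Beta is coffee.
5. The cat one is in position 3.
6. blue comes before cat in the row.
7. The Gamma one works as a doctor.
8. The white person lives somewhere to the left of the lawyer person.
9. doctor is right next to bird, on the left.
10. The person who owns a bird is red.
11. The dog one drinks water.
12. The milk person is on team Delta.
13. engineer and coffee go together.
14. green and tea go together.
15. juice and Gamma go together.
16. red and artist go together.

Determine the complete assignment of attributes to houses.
Solution:

House | Drink | Color | Profession | Pet | Team
-----------------------------------------------
  1   | juice | blue | doctor | fish | Gamma
  2   | milk | red | artist | bird | Delta
  3   | coffee | yellow | engineer | cat | Beta
  4   | water | white | teacher | dog | Alpha
  5   | tea | green | lawyer | horse | Epsilon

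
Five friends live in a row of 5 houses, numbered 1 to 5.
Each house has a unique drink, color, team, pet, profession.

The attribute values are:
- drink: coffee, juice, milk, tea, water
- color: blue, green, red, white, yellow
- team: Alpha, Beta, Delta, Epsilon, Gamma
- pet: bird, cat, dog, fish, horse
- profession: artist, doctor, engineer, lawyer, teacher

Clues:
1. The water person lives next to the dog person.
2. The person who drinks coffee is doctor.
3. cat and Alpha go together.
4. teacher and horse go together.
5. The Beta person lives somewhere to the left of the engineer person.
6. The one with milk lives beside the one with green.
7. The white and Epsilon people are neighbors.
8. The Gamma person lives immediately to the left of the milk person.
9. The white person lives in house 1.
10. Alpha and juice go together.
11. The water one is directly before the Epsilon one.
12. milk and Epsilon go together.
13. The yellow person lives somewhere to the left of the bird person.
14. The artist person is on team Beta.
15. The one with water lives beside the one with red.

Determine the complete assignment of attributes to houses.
Solution:

House | Drink | Color | Team | Pet | Profession
-----------------------------------------------
  1   | water | white | Gamma | horse | teacher
  2   | milk | red | Epsilon | dog | lawyer
  3   | tea | green | Beta | fish | artist
  4   | juice | yellow | Alpha | cat | engineer
  5   | coffee | blue | Delta | bird | doctor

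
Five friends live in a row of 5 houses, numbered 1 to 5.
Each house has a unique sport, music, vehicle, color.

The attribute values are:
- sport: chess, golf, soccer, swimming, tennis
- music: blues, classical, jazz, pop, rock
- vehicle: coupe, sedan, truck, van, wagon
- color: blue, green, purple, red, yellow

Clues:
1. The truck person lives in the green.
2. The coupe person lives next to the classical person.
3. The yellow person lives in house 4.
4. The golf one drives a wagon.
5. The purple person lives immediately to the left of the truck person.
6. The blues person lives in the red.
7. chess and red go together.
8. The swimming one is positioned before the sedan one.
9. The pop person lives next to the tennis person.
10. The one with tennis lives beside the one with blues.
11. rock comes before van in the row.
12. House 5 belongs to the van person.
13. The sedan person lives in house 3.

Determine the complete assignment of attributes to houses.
Solution:

House | Sport | Music | Vehicle | Color
---------------------------------------
  1   | swimming | pop | coupe | purple
  2   | tennis | classical | truck | green
  3   | chess | blues | sedan | red
  4   | golf | rock | wagon | yellow
  5   | soccer | jazz | van | blue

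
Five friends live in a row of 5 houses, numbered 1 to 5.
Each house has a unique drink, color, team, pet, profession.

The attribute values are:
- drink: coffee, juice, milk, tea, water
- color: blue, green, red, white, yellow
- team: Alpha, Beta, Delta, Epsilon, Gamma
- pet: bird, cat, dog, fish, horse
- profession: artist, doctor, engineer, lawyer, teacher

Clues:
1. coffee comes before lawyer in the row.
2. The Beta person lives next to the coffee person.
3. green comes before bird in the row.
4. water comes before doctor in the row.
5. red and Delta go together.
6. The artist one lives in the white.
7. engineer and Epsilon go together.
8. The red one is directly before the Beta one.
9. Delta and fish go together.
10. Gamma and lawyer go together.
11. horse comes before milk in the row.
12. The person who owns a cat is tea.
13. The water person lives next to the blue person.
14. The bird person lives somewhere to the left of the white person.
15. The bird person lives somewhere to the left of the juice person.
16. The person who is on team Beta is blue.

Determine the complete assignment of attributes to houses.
Solution:

House | Drink | Color | Team | Pet | Profession
-----------------------------------------------
  1   | water | red | Delta | fish | teacher
  2   | tea | blue | Beta | cat | doctor
  3   | coffee | green | Epsilon | horse | engineer
  4   | milk | yellow | Gamma | bird | lawyer
  5   | juice | white | Alpha | dog | artist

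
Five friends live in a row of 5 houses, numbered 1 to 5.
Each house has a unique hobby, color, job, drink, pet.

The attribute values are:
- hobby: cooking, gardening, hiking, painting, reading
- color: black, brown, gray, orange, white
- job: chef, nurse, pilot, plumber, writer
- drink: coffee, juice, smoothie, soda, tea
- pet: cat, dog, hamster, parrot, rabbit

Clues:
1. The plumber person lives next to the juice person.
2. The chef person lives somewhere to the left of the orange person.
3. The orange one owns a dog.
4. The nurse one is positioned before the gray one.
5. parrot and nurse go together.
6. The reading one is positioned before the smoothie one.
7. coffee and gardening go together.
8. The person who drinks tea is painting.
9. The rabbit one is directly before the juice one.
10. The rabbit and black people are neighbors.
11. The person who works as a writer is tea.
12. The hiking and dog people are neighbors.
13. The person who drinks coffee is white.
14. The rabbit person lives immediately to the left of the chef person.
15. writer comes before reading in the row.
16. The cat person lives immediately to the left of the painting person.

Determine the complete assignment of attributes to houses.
Solution:

House | Hobby | Color | Job | Drink | Pet
-----------------------------------------
  1   | gardening | white | plumber | coffee | rabbit
  2   | hiking | black | chef | juice | cat
  3   | painting | orange | writer | tea | dog
  4   | reading | brown | nurse | soda | parrot
  5   | cooking | gray | pilot | smoothie | hamster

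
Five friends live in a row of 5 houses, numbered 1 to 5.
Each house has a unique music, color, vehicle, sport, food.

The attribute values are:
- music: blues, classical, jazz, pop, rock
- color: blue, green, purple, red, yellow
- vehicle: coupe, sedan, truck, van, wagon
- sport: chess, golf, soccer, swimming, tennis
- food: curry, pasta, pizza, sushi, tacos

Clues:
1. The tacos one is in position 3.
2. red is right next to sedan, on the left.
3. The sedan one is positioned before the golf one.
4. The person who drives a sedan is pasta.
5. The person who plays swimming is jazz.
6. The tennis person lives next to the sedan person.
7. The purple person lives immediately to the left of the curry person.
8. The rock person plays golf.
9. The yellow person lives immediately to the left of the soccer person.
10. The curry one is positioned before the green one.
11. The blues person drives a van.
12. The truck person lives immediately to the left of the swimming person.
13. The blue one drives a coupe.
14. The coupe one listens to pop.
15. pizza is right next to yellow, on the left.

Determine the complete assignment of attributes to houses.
Solution:

House | Music | Color | Vehicle | Sport | Food
----------------------------------------------
  1   | classical | red | truck | tennis | pizza
  2   | jazz | yellow | sedan | swimming | pasta
  3   | blues | purple | van | soccer | tacos
  4   | pop | blue | coupe | chess | curry
  5   | rock | green | wagon | golf | sushi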